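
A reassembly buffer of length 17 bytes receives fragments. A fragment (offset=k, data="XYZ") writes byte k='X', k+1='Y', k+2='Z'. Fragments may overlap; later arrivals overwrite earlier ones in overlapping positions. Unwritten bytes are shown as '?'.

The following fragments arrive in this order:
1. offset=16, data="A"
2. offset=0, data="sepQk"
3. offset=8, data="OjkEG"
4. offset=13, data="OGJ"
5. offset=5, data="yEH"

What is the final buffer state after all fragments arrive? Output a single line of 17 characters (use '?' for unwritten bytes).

Fragment 1: offset=16 data="A" -> buffer=????????????????A
Fragment 2: offset=0 data="sepQk" -> buffer=sepQk???????????A
Fragment 3: offset=8 data="OjkEG" -> buffer=sepQk???OjkEG???A
Fragment 4: offset=13 data="OGJ" -> buffer=sepQk???OjkEGOGJA
Fragment 5: offset=5 data="yEH" -> buffer=sepQkyEHOjkEGOGJA

Answer: sepQkyEHOjkEGOGJA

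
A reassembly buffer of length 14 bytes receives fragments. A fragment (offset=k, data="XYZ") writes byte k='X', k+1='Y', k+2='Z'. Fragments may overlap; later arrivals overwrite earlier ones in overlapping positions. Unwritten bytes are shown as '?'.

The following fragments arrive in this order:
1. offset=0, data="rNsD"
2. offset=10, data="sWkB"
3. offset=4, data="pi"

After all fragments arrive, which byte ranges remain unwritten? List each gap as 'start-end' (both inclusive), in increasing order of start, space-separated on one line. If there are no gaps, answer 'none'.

Answer: 6-9

Derivation:
Fragment 1: offset=0 len=4
Fragment 2: offset=10 len=4
Fragment 3: offset=4 len=2
Gaps: 6-9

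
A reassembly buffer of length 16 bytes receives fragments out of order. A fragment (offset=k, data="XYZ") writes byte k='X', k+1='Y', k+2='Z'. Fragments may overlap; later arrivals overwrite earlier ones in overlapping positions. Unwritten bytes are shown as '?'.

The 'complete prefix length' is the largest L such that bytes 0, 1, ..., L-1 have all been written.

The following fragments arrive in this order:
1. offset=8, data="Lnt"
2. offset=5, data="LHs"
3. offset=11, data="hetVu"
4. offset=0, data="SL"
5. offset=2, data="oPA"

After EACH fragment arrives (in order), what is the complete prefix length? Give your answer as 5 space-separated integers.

Answer: 0 0 0 2 16

Derivation:
Fragment 1: offset=8 data="Lnt" -> buffer=????????Lnt????? -> prefix_len=0
Fragment 2: offset=5 data="LHs" -> buffer=?????LHsLnt????? -> prefix_len=0
Fragment 3: offset=11 data="hetVu" -> buffer=?????LHsLnthetVu -> prefix_len=0
Fragment 4: offset=0 data="SL" -> buffer=SL???LHsLnthetVu -> prefix_len=2
Fragment 5: offset=2 data="oPA" -> buffer=SLoPALHsLnthetVu -> prefix_len=16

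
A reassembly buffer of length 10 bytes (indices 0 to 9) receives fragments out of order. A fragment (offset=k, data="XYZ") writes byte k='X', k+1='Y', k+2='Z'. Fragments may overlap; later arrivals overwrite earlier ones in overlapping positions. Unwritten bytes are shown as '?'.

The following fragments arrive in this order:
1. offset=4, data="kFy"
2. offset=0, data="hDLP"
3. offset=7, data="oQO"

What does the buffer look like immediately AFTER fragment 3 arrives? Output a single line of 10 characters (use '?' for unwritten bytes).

Fragment 1: offset=4 data="kFy" -> buffer=????kFy???
Fragment 2: offset=0 data="hDLP" -> buffer=hDLPkFy???
Fragment 3: offset=7 data="oQO" -> buffer=hDLPkFyoQO

Answer: hDLPkFyoQO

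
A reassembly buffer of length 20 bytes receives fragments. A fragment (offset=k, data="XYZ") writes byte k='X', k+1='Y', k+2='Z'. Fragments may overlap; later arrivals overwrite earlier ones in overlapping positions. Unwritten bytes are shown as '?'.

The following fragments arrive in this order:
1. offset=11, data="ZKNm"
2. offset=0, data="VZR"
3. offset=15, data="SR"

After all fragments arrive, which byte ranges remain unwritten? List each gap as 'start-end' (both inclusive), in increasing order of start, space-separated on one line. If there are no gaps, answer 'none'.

Fragment 1: offset=11 len=4
Fragment 2: offset=0 len=3
Fragment 3: offset=15 len=2
Gaps: 3-10 17-19

Answer: 3-10 17-19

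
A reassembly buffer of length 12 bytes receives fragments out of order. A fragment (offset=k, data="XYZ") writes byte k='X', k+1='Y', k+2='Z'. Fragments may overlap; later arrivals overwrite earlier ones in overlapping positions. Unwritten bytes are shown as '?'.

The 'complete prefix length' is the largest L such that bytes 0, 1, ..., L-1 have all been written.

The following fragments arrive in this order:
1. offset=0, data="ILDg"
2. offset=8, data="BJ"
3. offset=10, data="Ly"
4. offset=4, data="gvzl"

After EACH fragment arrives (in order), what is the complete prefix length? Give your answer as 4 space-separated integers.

Answer: 4 4 4 12

Derivation:
Fragment 1: offset=0 data="ILDg" -> buffer=ILDg???????? -> prefix_len=4
Fragment 2: offset=8 data="BJ" -> buffer=ILDg????BJ?? -> prefix_len=4
Fragment 3: offset=10 data="Ly" -> buffer=ILDg????BJLy -> prefix_len=4
Fragment 4: offset=4 data="gvzl" -> buffer=ILDggvzlBJLy -> prefix_len=12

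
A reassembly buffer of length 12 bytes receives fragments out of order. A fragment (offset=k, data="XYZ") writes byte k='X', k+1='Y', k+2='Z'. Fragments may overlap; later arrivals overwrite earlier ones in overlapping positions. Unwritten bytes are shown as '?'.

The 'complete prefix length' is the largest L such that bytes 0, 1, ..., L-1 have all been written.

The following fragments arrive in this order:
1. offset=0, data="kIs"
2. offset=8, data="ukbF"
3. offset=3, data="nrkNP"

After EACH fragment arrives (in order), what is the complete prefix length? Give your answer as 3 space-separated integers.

Answer: 3 3 12

Derivation:
Fragment 1: offset=0 data="kIs" -> buffer=kIs????????? -> prefix_len=3
Fragment 2: offset=8 data="ukbF" -> buffer=kIs?????ukbF -> prefix_len=3
Fragment 3: offset=3 data="nrkNP" -> buffer=kIsnrkNPukbF -> prefix_len=12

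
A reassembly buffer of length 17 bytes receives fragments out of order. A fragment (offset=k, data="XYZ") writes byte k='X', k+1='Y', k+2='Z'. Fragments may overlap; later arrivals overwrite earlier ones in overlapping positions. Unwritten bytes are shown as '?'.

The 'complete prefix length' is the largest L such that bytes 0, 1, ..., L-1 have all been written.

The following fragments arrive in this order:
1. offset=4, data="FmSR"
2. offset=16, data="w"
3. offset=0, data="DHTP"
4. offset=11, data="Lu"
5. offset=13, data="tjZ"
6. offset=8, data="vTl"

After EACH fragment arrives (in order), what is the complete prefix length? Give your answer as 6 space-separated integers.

Answer: 0 0 8 8 8 17

Derivation:
Fragment 1: offset=4 data="FmSR" -> buffer=????FmSR????????? -> prefix_len=0
Fragment 2: offset=16 data="w" -> buffer=????FmSR????????w -> prefix_len=0
Fragment 3: offset=0 data="DHTP" -> buffer=DHTPFmSR????????w -> prefix_len=8
Fragment 4: offset=11 data="Lu" -> buffer=DHTPFmSR???Lu???w -> prefix_len=8
Fragment 5: offset=13 data="tjZ" -> buffer=DHTPFmSR???LutjZw -> prefix_len=8
Fragment 6: offset=8 data="vTl" -> buffer=DHTPFmSRvTlLutjZw -> prefix_len=17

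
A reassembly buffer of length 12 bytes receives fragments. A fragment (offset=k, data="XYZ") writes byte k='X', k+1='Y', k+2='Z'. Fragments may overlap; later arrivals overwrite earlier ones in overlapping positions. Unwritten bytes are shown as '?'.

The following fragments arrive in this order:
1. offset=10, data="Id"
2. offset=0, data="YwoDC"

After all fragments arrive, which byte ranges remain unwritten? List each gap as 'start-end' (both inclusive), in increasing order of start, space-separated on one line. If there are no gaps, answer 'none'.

Answer: 5-9

Derivation:
Fragment 1: offset=10 len=2
Fragment 2: offset=0 len=5
Gaps: 5-9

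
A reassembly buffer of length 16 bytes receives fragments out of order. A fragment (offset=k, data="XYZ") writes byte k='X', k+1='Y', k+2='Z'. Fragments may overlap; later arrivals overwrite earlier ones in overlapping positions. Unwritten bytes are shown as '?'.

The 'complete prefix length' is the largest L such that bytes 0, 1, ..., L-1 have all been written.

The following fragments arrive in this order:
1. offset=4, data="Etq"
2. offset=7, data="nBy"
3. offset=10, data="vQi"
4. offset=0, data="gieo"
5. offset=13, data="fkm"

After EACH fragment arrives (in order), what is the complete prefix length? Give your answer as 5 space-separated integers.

Fragment 1: offset=4 data="Etq" -> buffer=????Etq????????? -> prefix_len=0
Fragment 2: offset=7 data="nBy" -> buffer=????EtqnBy?????? -> prefix_len=0
Fragment 3: offset=10 data="vQi" -> buffer=????EtqnByvQi??? -> prefix_len=0
Fragment 4: offset=0 data="gieo" -> buffer=gieoEtqnByvQi??? -> prefix_len=13
Fragment 5: offset=13 data="fkm" -> buffer=gieoEtqnByvQifkm -> prefix_len=16

Answer: 0 0 0 13 16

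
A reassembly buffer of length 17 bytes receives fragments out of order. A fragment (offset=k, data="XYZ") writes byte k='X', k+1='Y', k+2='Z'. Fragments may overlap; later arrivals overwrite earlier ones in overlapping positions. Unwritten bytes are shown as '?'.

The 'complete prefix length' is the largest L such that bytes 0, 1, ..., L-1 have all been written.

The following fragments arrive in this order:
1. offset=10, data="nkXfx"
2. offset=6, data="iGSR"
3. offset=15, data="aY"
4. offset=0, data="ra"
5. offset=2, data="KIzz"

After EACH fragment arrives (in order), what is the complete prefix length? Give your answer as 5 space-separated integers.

Fragment 1: offset=10 data="nkXfx" -> buffer=??????????nkXfx?? -> prefix_len=0
Fragment 2: offset=6 data="iGSR" -> buffer=??????iGSRnkXfx?? -> prefix_len=0
Fragment 3: offset=15 data="aY" -> buffer=??????iGSRnkXfxaY -> prefix_len=0
Fragment 4: offset=0 data="ra" -> buffer=ra????iGSRnkXfxaY -> prefix_len=2
Fragment 5: offset=2 data="KIzz" -> buffer=raKIzziGSRnkXfxaY -> prefix_len=17

Answer: 0 0 0 2 17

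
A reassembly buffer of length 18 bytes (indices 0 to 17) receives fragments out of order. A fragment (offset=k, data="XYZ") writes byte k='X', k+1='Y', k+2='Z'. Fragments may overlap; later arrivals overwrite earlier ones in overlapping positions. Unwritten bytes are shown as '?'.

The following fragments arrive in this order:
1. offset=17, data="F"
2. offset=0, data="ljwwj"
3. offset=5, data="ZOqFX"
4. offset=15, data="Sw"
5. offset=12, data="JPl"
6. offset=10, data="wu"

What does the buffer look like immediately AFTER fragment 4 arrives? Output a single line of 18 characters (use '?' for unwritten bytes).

Answer: ljwwjZOqFX?????SwF

Derivation:
Fragment 1: offset=17 data="F" -> buffer=?????????????????F
Fragment 2: offset=0 data="ljwwj" -> buffer=ljwwj????????????F
Fragment 3: offset=5 data="ZOqFX" -> buffer=ljwwjZOqFX???????F
Fragment 4: offset=15 data="Sw" -> buffer=ljwwjZOqFX?????SwF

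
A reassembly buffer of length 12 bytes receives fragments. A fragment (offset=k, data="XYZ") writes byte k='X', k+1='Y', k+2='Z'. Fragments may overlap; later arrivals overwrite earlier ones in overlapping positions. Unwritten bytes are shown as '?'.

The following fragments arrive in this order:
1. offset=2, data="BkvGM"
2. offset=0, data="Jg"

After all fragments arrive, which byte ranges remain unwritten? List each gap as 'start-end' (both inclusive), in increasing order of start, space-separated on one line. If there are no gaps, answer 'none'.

Fragment 1: offset=2 len=5
Fragment 2: offset=0 len=2
Gaps: 7-11

Answer: 7-11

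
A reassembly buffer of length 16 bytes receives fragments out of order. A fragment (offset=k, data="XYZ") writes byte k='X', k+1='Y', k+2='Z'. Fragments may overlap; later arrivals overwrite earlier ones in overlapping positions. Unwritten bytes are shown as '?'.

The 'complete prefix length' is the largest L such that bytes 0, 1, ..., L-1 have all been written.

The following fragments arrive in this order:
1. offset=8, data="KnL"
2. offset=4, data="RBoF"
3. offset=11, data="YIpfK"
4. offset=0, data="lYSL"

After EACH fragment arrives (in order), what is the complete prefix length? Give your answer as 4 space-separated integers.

Fragment 1: offset=8 data="KnL" -> buffer=????????KnL????? -> prefix_len=0
Fragment 2: offset=4 data="RBoF" -> buffer=????RBoFKnL????? -> prefix_len=0
Fragment 3: offset=11 data="YIpfK" -> buffer=????RBoFKnLYIpfK -> prefix_len=0
Fragment 4: offset=0 data="lYSL" -> buffer=lYSLRBoFKnLYIpfK -> prefix_len=16

Answer: 0 0 0 16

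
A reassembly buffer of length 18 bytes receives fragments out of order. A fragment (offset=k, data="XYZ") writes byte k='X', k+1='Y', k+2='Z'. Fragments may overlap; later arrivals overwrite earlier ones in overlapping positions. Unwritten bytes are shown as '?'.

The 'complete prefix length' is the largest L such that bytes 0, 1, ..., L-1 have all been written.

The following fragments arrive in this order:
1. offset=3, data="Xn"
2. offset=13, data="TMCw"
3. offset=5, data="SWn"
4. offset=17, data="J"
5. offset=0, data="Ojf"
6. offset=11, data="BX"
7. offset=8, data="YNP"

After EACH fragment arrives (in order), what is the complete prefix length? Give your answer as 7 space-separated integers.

Answer: 0 0 0 0 8 8 18

Derivation:
Fragment 1: offset=3 data="Xn" -> buffer=???Xn????????????? -> prefix_len=0
Fragment 2: offset=13 data="TMCw" -> buffer=???Xn????????TMCw? -> prefix_len=0
Fragment 3: offset=5 data="SWn" -> buffer=???XnSWn?????TMCw? -> prefix_len=0
Fragment 4: offset=17 data="J" -> buffer=???XnSWn?????TMCwJ -> prefix_len=0
Fragment 5: offset=0 data="Ojf" -> buffer=OjfXnSWn?????TMCwJ -> prefix_len=8
Fragment 6: offset=11 data="BX" -> buffer=OjfXnSWn???BXTMCwJ -> prefix_len=8
Fragment 7: offset=8 data="YNP" -> buffer=OjfXnSWnYNPBXTMCwJ -> prefix_len=18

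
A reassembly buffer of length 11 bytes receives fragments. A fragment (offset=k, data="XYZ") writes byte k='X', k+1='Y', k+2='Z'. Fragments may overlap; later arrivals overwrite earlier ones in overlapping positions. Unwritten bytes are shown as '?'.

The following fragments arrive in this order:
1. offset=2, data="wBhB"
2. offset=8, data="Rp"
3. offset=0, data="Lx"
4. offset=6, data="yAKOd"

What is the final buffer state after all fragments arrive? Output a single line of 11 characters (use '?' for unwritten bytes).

Answer: LxwBhByAKOd

Derivation:
Fragment 1: offset=2 data="wBhB" -> buffer=??wBhB?????
Fragment 2: offset=8 data="Rp" -> buffer=??wBhB??Rp?
Fragment 3: offset=0 data="Lx" -> buffer=LxwBhB??Rp?
Fragment 4: offset=6 data="yAKOd" -> buffer=LxwBhByAKOd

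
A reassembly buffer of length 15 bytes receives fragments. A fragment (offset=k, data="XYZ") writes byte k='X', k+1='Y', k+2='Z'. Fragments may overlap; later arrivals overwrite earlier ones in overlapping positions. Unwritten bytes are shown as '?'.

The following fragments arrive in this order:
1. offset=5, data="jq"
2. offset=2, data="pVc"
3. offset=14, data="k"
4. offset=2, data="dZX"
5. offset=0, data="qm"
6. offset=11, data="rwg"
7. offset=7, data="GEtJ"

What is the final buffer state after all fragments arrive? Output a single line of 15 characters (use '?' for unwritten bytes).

Fragment 1: offset=5 data="jq" -> buffer=?????jq????????
Fragment 2: offset=2 data="pVc" -> buffer=??pVcjq????????
Fragment 3: offset=14 data="k" -> buffer=??pVcjq???????k
Fragment 4: offset=2 data="dZX" -> buffer=??dZXjq???????k
Fragment 5: offset=0 data="qm" -> buffer=qmdZXjq???????k
Fragment 6: offset=11 data="rwg" -> buffer=qmdZXjq????rwgk
Fragment 7: offset=7 data="GEtJ" -> buffer=qmdZXjqGEtJrwgk

Answer: qmdZXjqGEtJrwgk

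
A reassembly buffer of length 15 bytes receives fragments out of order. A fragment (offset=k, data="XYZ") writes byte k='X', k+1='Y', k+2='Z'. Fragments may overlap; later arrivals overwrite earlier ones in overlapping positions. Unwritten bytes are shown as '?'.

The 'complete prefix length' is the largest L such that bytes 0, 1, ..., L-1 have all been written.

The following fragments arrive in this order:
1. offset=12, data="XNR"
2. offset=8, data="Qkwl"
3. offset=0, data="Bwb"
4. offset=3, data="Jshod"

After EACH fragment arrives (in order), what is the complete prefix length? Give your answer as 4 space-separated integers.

Fragment 1: offset=12 data="XNR" -> buffer=????????????XNR -> prefix_len=0
Fragment 2: offset=8 data="Qkwl" -> buffer=????????QkwlXNR -> prefix_len=0
Fragment 3: offset=0 data="Bwb" -> buffer=Bwb?????QkwlXNR -> prefix_len=3
Fragment 4: offset=3 data="Jshod" -> buffer=BwbJshodQkwlXNR -> prefix_len=15

Answer: 0 0 3 15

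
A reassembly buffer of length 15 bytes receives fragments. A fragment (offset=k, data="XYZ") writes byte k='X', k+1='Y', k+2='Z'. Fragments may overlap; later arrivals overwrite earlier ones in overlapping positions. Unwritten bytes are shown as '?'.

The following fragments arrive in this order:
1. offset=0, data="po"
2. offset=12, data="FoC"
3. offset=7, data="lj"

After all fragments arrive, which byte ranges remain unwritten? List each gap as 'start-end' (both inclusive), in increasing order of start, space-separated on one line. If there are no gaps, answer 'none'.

Answer: 2-6 9-11

Derivation:
Fragment 1: offset=0 len=2
Fragment 2: offset=12 len=3
Fragment 3: offset=7 len=2
Gaps: 2-6 9-11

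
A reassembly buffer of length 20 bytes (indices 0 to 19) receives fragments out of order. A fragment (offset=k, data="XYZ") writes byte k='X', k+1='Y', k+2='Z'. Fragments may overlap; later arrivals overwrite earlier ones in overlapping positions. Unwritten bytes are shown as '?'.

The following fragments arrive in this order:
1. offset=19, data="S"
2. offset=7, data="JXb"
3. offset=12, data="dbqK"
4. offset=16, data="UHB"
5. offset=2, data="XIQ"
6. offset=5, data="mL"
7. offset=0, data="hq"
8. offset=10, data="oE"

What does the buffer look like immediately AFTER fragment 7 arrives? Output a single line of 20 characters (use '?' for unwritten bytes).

Fragment 1: offset=19 data="S" -> buffer=???????????????????S
Fragment 2: offset=7 data="JXb" -> buffer=???????JXb?????????S
Fragment 3: offset=12 data="dbqK" -> buffer=???????JXb??dbqK???S
Fragment 4: offset=16 data="UHB" -> buffer=???????JXb??dbqKUHBS
Fragment 5: offset=2 data="XIQ" -> buffer=??XIQ??JXb??dbqKUHBS
Fragment 6: offset=5 data="mL" -> buffer=??XIQmLJXb??dbqKUHBS
Fragment 7: offset=0 data="hq" -> buffer=hqXIQmLJXb??dbqKUHBS

Answer: hqXIQmLJXb??dbqKUHBS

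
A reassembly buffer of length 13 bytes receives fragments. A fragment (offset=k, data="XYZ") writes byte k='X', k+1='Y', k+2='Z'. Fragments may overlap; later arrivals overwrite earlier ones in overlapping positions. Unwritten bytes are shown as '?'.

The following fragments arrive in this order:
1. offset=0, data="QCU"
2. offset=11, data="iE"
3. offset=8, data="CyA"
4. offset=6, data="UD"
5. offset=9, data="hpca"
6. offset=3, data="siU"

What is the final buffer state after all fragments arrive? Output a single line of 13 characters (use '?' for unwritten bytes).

Answer: QCUsiUUDChpca

Derivation:
Fragment 1: offset=0 data="QCU" -> buffer=QCU??????????
Fragment 2: offset=11 data="iE" -> buffer=QCU????????iE
Fragment 3: offset=8 data="CyA" -> buffer=QCU?????CyAiE
Fragment 4: offset=6 data="UD" -> buffer=QCU???UDCyAiE
Fragment 5: offset=9 data="hpca" -> buffer=QCU???UDChpca
Fragment 6: offset=3 data="siU" -> buffer=QCUsiUUDChpca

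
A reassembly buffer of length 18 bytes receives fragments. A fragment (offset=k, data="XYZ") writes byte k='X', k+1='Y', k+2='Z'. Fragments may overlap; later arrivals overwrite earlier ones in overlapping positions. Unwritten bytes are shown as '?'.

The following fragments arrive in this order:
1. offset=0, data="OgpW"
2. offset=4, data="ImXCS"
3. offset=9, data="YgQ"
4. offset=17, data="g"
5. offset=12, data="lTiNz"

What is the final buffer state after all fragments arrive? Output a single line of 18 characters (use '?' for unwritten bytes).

Fragment 1: offset=0 data="OgpW" -> buffer=OgpW??????????????
Fragment 2: offset=4 data="ImXCS" -> buffer=OgpWImXCS?????????
Fragment 3: offset=9 data="YgQ" -> buffer=OgpWImXCSYgQ??????
Fragment 4: offset=17 data="g" -> buffer=OgpWImXCSYgQ?????g
Fragment 5: offset=12 data="lTiNz" -> buffer=OgpWImXCSYgQlTiNzg

Answer: OgpWImXCSYgQlTiNzg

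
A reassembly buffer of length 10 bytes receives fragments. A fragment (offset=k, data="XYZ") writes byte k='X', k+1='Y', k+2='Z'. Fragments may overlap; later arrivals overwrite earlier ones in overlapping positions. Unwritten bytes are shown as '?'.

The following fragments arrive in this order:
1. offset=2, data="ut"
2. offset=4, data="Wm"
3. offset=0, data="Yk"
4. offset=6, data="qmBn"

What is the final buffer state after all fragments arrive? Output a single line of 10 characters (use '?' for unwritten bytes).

Fragment 1: offset=2 data="ut" -> buffer=??ut??????
Fragment 2: offset=4 data="Wm" -> buffer=??utWm????
Fragment 3: offset=0 data="Yk" -> buffer=YkutWm????
Fragment 4: offset=6 data="qmBn" -> buffer=YkutWmqmBn

Answer: YkutWmqmBn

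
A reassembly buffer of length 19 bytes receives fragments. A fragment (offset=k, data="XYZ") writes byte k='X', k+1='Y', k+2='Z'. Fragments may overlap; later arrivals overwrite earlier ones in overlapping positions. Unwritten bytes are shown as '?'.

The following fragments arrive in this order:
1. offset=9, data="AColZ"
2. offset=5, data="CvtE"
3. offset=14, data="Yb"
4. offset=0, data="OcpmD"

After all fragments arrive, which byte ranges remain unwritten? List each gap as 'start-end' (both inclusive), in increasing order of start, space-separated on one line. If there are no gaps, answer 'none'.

Answer: 16-18

Derivation:
Fragment 1: offset=9 len=5
Fragment 2: offset=5 len=4
Fragment 3: offset=14 len=2
Fragment 4: offset=0 len=5
Gaps: 16-18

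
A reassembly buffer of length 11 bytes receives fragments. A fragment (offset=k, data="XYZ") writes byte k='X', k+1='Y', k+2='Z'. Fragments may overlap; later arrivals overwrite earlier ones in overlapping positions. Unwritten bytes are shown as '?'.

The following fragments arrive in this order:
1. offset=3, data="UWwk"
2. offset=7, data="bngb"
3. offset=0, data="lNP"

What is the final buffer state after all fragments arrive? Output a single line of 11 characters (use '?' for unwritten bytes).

Answer: lNPUWwkbngb

Derivation:
Fragment 1: offset=3 data="UWwk" -> buffer=???UWwk????
Fragment 2: offset=7 data="bngb" -> buffer=???UWwkbngb
Fragment 3: offset=0 data="lNP" -> buffer=lNPUWwkbngb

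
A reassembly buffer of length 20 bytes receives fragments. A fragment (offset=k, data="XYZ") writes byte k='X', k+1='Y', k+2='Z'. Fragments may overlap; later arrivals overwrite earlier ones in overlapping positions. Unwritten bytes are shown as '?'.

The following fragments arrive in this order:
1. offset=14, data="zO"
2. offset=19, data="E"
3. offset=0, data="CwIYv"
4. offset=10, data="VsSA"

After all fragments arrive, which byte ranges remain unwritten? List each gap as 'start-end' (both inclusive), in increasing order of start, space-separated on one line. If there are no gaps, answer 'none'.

Answer: 5-9 16-18

Derivation:
Fragment 1: offset=14 len=2
Fragment 2: offset=19 len=1
Fragment 3: offset=0 len=5
Fragment 4: offset=10 len=4
Gaps: 5-9 16-18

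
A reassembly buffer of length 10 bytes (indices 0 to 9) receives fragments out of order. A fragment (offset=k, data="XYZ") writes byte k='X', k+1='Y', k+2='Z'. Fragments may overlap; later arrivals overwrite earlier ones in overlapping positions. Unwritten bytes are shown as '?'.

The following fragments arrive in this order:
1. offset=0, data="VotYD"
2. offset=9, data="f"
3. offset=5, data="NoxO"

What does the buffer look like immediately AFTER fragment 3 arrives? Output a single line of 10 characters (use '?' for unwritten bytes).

Answer: VotYDNoxOf

Derivation:
Fragment 1: offset=0 data="VotYD" -> buffer=VotYD?????
Fragment 2: offset=9 data="f" -> buffer=VotYD????f
Fragment 3: offset=5 data="NoxO" -> buffer=VotYDNoxOf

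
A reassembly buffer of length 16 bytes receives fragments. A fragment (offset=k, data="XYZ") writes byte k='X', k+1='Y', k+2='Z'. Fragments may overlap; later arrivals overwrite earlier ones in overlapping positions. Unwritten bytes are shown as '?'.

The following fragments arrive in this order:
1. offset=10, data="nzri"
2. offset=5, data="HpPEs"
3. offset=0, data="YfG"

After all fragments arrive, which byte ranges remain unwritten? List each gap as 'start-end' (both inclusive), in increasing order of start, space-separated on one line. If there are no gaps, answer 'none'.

Fragment 1: offset=10 len=4
Fragment 2: offset=5 len=5
Fragment 3: offset=0 len=3
Gaps: 3-4 14-15

Answer: 3-4 14-15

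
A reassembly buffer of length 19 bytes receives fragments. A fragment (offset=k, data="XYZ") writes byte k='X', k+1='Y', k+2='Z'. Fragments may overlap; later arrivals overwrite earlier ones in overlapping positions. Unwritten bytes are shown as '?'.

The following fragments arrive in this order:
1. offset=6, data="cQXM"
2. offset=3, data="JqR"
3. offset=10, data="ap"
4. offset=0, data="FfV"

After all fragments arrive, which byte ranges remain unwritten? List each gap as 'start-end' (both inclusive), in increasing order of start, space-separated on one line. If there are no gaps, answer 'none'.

Answer: 12-18

Derivation:
Fragment 1: offset=6 len=4
Fragment 2: offset=3 len=3
Fragment 3: offset=10 len=2
Fragment 4: offset=0 len=3
Gaps: 12-18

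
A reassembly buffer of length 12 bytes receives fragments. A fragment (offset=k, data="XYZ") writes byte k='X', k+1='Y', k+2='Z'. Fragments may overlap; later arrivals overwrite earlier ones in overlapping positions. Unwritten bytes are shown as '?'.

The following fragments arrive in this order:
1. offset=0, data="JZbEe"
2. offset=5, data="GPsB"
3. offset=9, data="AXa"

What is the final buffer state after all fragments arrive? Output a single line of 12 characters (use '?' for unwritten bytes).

Answer: JZbEeGPsBAXa

Derivation:
Fragment 1: offset=0 data="JZbEe" -> buffer=JZbEe???????
Fragment 2: offset=5 data="GPsB" -> buffer=JZbEeGPsB???
Fragment 3: offset=9 data="AXa" -> buffer=JZbEeGPsBAXa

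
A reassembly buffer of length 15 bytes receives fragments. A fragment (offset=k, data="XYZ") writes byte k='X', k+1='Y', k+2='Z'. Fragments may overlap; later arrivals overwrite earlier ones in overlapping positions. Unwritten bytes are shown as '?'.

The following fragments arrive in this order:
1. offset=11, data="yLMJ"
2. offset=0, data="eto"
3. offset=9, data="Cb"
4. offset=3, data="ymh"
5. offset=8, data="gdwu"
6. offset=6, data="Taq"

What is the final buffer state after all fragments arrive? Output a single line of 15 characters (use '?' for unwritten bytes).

Answer: etoymhTaqdwuLMJ

Derivation:
Fragment 1: offset=11 data="yLMJ" -> buffer=???????????yLMJ
Fragment 2: offset=0 data="eto" -> buffer=eto????????yLMJ
Fragment 3: offset=9 data="Cb" -> buffer=eto??????CbyLMJ
Fragment 4: offset=3 data="ymh" -> buffer=etoymh???CbyLMJ
Fragment 5: offset=8 data="gdwu" -> buffer=etoymh??gdwuLMJ
Fragment 6: offset=6 data="Taq" -> buffer=etoymhTaqdwuLMJ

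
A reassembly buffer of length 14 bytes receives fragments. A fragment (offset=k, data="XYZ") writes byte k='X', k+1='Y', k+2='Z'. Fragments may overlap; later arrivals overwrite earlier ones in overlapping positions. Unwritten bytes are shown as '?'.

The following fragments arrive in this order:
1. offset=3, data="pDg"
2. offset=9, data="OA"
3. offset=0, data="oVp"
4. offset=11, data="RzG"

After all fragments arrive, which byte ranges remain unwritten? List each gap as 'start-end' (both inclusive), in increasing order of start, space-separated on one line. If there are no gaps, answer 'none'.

Fragment 1: offset=3 len=3
Fragment 2: offset=9 len=2
Fragment 3: offset=0 len=3
Fragment 4: offset=11 len=3
Gaps: 6-8

Answer: 6-8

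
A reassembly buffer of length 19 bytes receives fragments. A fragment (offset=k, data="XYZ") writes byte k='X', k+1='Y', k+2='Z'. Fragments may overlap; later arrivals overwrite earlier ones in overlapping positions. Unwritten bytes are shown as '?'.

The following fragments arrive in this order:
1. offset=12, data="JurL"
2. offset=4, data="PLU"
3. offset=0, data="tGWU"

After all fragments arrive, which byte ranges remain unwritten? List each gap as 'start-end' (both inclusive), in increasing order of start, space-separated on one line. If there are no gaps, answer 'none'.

Fragment 1: offset=12 len=4
Fragment 2: offset=4 len=3
Fragment 3: offset=0 len=4
Gaps: 7-11 16-18

Answer: 7-11 16-18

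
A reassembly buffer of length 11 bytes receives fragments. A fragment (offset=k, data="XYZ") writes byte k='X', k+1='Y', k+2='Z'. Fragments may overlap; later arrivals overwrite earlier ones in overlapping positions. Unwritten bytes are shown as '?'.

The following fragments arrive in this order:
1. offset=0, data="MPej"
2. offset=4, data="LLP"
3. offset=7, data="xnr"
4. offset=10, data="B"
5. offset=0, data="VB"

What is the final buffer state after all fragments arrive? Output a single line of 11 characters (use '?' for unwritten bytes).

Answer: VBejLLPxnrB

Derivation:
Fragment 1: offset=0 data="MPej" -> buffer=MPej???????
Fragment 2: offset=4 data="LLP" -> buffer=MPejLLP????
Fragment 3: offset=7 data="xnr" -> buffer=MPejLLPxnr?
Fragment 4: offset=10 data="B" -> buffer=MPejLLPxnrB
Fragment 5: offset=0 data="VB" -> buffer=VBejLLPxnrB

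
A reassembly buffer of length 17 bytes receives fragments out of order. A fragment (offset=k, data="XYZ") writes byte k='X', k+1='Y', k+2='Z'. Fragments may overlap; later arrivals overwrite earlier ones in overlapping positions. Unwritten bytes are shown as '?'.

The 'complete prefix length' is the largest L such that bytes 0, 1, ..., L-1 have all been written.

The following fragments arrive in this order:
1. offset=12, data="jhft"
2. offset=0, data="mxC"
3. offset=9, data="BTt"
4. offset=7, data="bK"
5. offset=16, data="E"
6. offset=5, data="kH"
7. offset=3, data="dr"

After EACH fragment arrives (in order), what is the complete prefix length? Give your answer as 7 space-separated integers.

Fragment 1: offset=12 data="jhft" -> buffer=????????????jhft? -> prefix_len=0
Fragment 2: offset=0 data="mxC" -> buffer=mxC?????????jhft? -> prefix_len=3
Fragment 3: offset=9 data="BTt" -> buffer=mxC??????BTtjhft? -> prefix_len=3
Fragment 4: offset=7 data="bK" -> buffer=mxC????bKBTtjhft? -> prefix_len=3
Fragment 5: offset=16 data="E" -> buffer=mxC????bKBTtjhftE -> prefix_len=3
Fragment 6: offset=5 data="kH" -> buffer=mxC??kHbKBTtjhftE -> prefix_len=3
Fragment 7: offset=3 data="dr" -> buffer=mxCdrkHbKBTtjhftE -> prefix_len=17

Answer: 0 3 3 3 3 3 17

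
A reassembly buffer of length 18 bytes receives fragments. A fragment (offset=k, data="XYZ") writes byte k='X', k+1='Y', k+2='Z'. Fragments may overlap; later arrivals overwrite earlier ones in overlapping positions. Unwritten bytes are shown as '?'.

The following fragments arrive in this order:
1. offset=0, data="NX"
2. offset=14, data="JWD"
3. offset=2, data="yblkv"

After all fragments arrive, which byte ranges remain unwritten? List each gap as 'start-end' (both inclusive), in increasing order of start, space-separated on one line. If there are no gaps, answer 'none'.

Fragment 1: offset=0 len=2
Fragment 2: offset=14 len=3
Fragment 3: offset=2 len=5
Gaps: 7-13 17-17

Answer: 7-13 17-17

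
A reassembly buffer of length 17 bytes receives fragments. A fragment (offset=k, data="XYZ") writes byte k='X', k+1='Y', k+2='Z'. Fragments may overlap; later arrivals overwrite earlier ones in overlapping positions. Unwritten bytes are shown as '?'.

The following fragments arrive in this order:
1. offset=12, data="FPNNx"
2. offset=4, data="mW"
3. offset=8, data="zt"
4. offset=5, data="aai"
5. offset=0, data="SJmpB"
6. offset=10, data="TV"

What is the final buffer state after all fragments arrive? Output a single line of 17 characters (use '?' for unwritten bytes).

Fragment 1: offset=12 data="FPNNx" -> buffer=????????????FPNNx
Fragment 2: offset=4 data="mW" -> buffer=????mW??????FPNNx
Fragment 3: offset=8 data="zt" -> buffer=????mW??zt??FPNNx
Fragment 4: offset=5 data="aai" -> buffer=????maaizt??FPNNx
Fragment 5: offset=0 data="SJmpB" -> buffer=SJmpBaaizt??FPNNx
Fragment 6: offset=10 data="TV" -> buffer=SJmpBaaiztTVFPNNx

Answer: SJmpBaaiztTVFPNNx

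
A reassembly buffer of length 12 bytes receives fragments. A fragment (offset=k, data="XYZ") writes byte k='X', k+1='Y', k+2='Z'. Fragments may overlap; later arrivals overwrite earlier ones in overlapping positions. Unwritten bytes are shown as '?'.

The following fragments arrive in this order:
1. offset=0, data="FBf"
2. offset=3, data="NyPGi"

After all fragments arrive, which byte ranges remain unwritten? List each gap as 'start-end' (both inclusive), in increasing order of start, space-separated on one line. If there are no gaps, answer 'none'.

Fragment 1: offset=0 len=3
Fragment 2: offset=3 len=5
Gaps: 8-11

Answer: 8-11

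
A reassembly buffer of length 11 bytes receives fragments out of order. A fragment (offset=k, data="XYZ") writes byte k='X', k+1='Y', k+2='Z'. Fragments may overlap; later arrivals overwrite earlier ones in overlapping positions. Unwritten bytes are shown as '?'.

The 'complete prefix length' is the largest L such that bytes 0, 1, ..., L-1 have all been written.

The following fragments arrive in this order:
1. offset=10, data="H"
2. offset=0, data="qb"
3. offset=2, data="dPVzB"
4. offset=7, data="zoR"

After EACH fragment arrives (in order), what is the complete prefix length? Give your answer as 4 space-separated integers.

Fragment 1: offset=10 data="H" -> buffer=??????????H -> prefix_len=0
Fragment 2: offset=0 data="qb" -> buffer=qb????????H -> prefix_len=2
Fragment 3: offset=2 data="dPVzB" -> buffer=qbdPVzB???H -> prefix_len=7
Fragment 4: offset=7 data="zoR" -> buffer=qbdPVzBzoRH -> prefix_len=11

Answer: 0 2 7 11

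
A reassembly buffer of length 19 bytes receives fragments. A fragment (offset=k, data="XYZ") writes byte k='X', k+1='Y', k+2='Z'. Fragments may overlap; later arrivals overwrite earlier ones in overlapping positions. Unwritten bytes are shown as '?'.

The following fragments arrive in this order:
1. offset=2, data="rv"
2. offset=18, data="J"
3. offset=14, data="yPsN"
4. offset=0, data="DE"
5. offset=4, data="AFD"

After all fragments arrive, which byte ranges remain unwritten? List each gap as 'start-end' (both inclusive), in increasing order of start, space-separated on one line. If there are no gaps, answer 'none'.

Fragment 1: offset=2 len=2
Fragment 2: offset=18 len=1
Fragment 3: offset=14 len=4
Fragment 4: offset=0 len=2
Fragment 5: offset=4 len=3
Gaps: 7-13

Answer: 7-13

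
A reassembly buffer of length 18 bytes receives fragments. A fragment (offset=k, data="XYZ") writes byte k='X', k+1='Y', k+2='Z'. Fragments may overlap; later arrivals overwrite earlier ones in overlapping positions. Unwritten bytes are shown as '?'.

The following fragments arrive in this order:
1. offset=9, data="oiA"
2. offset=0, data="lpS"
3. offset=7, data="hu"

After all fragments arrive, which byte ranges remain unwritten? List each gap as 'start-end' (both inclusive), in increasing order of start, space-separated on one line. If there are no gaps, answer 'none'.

Fragment 1: offset=9 len=3
Fragment 2: offset=0 len=3
Fragment 3: offset=7 len=2
Gaps: 3-6 12-17

Answer: 3-6 12-17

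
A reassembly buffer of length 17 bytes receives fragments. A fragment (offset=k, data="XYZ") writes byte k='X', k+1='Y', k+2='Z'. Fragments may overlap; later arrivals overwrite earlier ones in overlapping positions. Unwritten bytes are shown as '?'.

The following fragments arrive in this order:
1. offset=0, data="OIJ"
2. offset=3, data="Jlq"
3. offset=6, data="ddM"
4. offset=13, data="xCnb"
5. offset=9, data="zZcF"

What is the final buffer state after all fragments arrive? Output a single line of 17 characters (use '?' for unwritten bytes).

Answer: OIJJlqddMzZcFxCnb

Derivation:
Fragment 1: offset=0 data="OIJ" -> buffer=OIJ??????????????
Fragment 2: offset=3 data="Jlq" -> buffer=OIJJlq???????????
Fragment 3: offset=6 data="ddM" -> buffer=OIJJlqddM????????
Fragment 4: offset=13 data="xCnb" -> buffer=OIJJlqddM????xCnb
Fragment 5: offset=9 data="zZcF" -> buffer=OIJJlqddMzZcFxCnb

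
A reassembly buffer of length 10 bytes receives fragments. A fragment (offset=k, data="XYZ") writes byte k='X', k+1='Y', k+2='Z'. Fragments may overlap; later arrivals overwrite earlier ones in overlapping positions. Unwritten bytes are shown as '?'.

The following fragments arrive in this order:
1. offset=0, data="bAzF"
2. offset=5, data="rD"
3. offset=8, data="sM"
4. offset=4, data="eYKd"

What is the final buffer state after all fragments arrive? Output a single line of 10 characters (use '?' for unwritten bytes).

Fragment 1: offset=0 data="bAzF" -> buffer=bAzF??????
Fragment 2: offset=5 data="rD" -> buffer=bAzF?rD???
Fragment 3: offset=8 data="sM" -> buffer=bAzF?rD?sM
Fragment 4: offset=4 data="eYKd" -> buffer=bAzFeYKdsM

Answer: bAzFeYKdsM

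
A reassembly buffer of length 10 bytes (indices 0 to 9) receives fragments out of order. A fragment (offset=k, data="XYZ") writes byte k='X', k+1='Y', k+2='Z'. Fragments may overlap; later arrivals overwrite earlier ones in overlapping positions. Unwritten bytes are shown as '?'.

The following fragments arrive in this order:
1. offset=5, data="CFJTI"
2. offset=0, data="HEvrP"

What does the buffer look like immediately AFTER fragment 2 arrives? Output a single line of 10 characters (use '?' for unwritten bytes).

Answer: HEvrPCFJTI

Derivation:
Fragment 1: offset=5 data="CFJTI" -> buffer=?????CFJTI
Fragment 2: offset=0 data="HEvrP" -> buffer=HEvrPCFJTI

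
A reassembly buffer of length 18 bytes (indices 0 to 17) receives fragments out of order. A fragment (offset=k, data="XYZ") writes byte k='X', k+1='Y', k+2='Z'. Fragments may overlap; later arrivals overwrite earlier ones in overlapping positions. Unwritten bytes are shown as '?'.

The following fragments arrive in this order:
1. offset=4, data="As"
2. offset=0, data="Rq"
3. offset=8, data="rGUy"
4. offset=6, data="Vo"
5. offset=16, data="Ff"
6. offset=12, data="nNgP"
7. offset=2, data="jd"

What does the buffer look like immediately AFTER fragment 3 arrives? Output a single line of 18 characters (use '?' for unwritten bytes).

Fragment 1: offset=4 data="As" -> buffer=????As????????????
Fragment 2: offset=0 data="Rq" -> buffer=Rq??As????????????
Fragment 3: offset=8 data="rGUy" -> buffer=Rq??As??rGUy??????

Answer: Rq??As??rGUy??????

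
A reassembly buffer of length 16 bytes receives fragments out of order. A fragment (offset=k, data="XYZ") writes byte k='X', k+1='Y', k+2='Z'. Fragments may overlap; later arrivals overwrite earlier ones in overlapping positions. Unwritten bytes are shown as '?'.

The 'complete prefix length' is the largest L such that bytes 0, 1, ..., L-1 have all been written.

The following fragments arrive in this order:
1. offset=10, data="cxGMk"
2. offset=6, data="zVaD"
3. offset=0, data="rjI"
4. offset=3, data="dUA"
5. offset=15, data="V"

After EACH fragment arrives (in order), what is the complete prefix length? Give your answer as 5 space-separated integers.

Fragment 1: offset=10 data="cxGMk" -> buffer=??????????cxGMk? -> prefix_len=0
Fragment 2: offset=6 data="zVaD" -> buffer=??????zVaDcxGMk? -> prefix_len=0
Fragment 3: offset=0 data="rjI" -> buffer=rjI???zVaDcxGMk? -> prefix_len=3
Fragment 4: offset=3 data="dUA" -> buffer=rjIdUAzVaDcxGMk? -> prefix_len=15
Fragment 5: offset=15 data="V" -> buffer=rjIdUAzVaDcxGMkV -> prefix_len=16

Answer: 0 0 3 15 16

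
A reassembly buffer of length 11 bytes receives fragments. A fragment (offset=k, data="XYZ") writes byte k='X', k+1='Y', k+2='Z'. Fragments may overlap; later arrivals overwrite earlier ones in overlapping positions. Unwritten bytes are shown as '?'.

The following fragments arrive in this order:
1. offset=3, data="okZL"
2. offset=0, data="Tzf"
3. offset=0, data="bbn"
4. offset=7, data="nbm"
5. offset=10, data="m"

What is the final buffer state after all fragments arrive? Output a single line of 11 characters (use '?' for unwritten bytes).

Fragment 1: offset=3 data="okZL" -> buffer=???okZL????
Fragment 2: offset=0 data="Tzf" -> buffer=TzfokZL????
Fragment 3: offset=0 data="bbn" -> buffer=bbnokZL????
Fragment 4: offset=7 data="nbm" -> buffer=bbnokZLnbm?
Fragment 5: offset=10 data="m" -> buffer=bbnokZLnbmm

Answer: bbnokZLnbmm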